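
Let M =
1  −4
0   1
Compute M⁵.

M = I + N where N = [[0, −4], [0, 0]] is strictly upper-triangular, so N² = 0.
(I + N)⁵ = I + 5·N = [[1, −20], [0, 1]].

[[1, −20], [0, 1]]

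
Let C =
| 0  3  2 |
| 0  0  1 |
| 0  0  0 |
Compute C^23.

C is strictly triangular, hence nilpotent: C^3 = 0, so C^23 = 0.

[[0, 0, 0], [0, 0, 0], [0, 0, 0]]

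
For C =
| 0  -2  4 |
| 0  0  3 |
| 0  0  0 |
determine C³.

[[0, 0, 0], [0, 0, 0], [0, 0, 0]]

C is strictly triangular, hence nilpotent: C³ = 0, so C³ = 0.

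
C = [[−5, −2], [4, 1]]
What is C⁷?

tr C = −4 and det C = 3, so the characteristic polynomial is λ² − (−4)λ + (3) with roots −3 and −1.
Eigenvectors give P = [[1, 1], [−1, −2]] with P⁻¹ = [[2, 1], [−1, −1]], and C = P·diag(−3, −1)·P⁻¹.
Then C⁷ = P·diag(−2187, −1)·P⁻¹ = [[−2187, −1], [2187, 2]] · [[2, 1], [−1, −1]] = [[−4373, −2186], [4372, 2185]].

[[−4373, −2186], [4372, 2185]]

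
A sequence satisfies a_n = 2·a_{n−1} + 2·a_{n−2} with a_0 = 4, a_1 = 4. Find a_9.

16960

With companion matrix A = [[2, 2], [1, 0]], [a_n, a_{n−1}]ᵀ = A·[a_{n−1}, a_{n−2}]ᵀ, so [a_9, a_8]ᵀ = A^8·[a_1, a_0]ᵀ.
A^8 = [[2448, 1792], [896, 656]], giving [a_9, a_8]ᵀ = [[16960], [6208]].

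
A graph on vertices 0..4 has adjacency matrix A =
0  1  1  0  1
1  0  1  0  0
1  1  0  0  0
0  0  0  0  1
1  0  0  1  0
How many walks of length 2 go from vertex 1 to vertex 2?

The number of length-2 walks from vertex 1 to vertex 2 is entry (1,2) of A², where A is the adjacency matrix.
A² = [[3, 1, 1, 1, 0], [1, 2, 1, 0, 1], [1, 1, 2, 0, 1], [1, 0, 0, 1, 0], [0, 1, 1, 0, 2]]

1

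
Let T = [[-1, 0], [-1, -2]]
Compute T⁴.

[[1, 0], [15, 16]]

tr T = -3 and det T = 2, so the characteristic polynomial is λ² − (-3)λ + (2) with roots -2 and -1.
Eigenvectors give P = [[0, 1], [-1, -1]] with P⁻¹ = [[-1, -1], [1, 0]], and T = P·diag(-2, -1)·P⁻¹.
Then T⁴ = P·diag(16, 1)·P⁻¹ = [[0, 1], [-16, -1]] · [[-1, -1], [1, 0]] = [[1, 0], [15, 16]].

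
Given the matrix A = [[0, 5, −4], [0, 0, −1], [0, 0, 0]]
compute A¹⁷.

A is strictly triangular, hence nilpotent: A³ = 0, so A¹⁷ = 0.

[[0, 0, 0], [0, 0, 0], [0, 0, 0]]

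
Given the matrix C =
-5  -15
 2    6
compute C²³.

[[-5, -15], [2, 6]]

C² = C (a projection; rank 1, trace 1), so C²³ = C.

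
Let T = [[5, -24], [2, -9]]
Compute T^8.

[[-19679, 78720], [-6560, 26241]]

tr T = -4 and det T = 3, so the characteristic polynomial is λ² − (-4)λ + (3) with roots -3 and -1.
Eigenvectors give P = [[3, 4], [1, 1]] with P⁻¹ = [[-1, 4], [1, -3]], and T = P·diag(-3, -1)·P⁻¹.
Then T^8 = P·diag(6561, 1)·P⁻¹ = [[19683, 4], [6561, 1]] · [[-1, 4], [1, -3]] = [[-19679, 78720], [-6560, 26241]].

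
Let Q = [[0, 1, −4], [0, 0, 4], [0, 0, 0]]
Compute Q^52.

[[0, 0, 0], [0, 0, 0], [0, 0, 0]]

Q is strictly triangular, hence nilpotent: Q^3 = 0, so Q^52 = 0.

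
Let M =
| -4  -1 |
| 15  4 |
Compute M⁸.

M² = I (check: tr M = 0 and det M = -1), so M⁸ = I since 8 is even.

[[1, 0], [0, 1]]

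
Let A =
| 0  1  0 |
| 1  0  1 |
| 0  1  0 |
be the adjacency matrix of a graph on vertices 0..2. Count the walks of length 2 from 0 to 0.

The number of length-2 walks from vertex 0 to vertex 0 is entry (0,0) of A², where A is the adjacency matrix.
A² = [[1, 0, 1], [0, 2, 0], [1, 0, 1]]

1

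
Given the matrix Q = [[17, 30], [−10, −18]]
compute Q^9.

tr Q = −1 and det Q = −6, so the characteristic polynomial is λ² − (−1)λ + (−6) with roots 2 and −3.
Eigenvectors give P = [[2, −3], [−1, 2]] with P⁻¹ = [[2, 3], [1, 2]], and Q = P·diag(2, −3)·P⁻¹.
Then Q^9 = P·diag(512, −19683)·P⁻¹ = [[1024, 59049], [−512, −39366]] · [[2, 3], [1, 2]] = [[61097, 121170], [−40390, −80268]].

[[61097, 121170], [−40390, −80268]]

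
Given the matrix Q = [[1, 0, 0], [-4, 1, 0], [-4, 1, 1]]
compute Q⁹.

Q = I + N where N = [[0, 0, 0], [-4, 0, 0], [-4, 1, 0]] is strictly lower-triangular, so N³ = 0.
(I + N)⁹ = I + 9·N + 36·N² = [[1, 0, 0], [-36, 1, 0], [-180, 9, 1]].

[[1, 0, 0], [-36, 1, 0], [-180, 9, 1]]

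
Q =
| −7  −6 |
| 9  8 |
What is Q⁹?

[[−1027, −1026], [1539, 1538]]

tr Q = 1 and det Q = −2, so the characteristic polynomial is λ² − (1)λ + (−2) with roots −1 and 2.
Eigenvectors give P = [[−1, 2], [1, −3]] with P⁻¹ = [[−3, −2], [−1, −1]], and Q = P·diag(−1, 2)·P⁻¹.
Then Q⁹ = P·diag(−1, 512)·P⁻¹ = [[1, 1024], [−1, −1536]] · [[−3, −2], [−1, −1]] = [[−1027, −1026], [1539, 1538]].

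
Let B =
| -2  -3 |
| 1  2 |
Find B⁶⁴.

B² = I (check: tr B = 0 and det B = -1), so B⁶⁴ = I since 64 is even.

[[1, 0], [0, 1]]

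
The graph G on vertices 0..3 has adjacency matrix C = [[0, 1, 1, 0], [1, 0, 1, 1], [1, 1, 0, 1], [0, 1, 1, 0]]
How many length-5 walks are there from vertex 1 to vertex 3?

The number of length-5 walks from vertex 1 to vertex 3 is entry (1,3) of C⁵, where C is the adjacency matrix.
C² = [[2, 1, 1, 2], [1, 3, 2, 1], [1, 2, 3, 1], [2, 1, 1, 2]]
C³ = [[2, 5, 5, 2], [5, 4, 5, 5], [5, 5, 4, 5], [2, 5, 5, 2]]
C⁴ = [[10, 9, 9, 10], [9, 15, 14, 9], [9, 14, 15, 9], [10, 9, 9, 10]]
C⁵ = [[18, 29, 29, 18], [29, 32, 33, 29], [29, 33, 32, 29], [18, 29, 29, 18]]

29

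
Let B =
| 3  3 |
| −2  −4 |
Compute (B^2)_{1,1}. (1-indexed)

3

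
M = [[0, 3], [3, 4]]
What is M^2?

[[9, 12], [12, 25]]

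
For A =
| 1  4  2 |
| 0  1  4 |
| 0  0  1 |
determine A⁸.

A = I + N where N = [[0, 4, 2], [0, 0, 4], [0, 0, 0]] is strictly upper-triangular, so N³ = 0.
(I + N)⁸ = I + 8·N + 28·N² = [[1, 32, 464], [0, 1, 32], [0, 0, 1]].

[[1, 32, 464], [0, 1, 32], [0, 0, 1]]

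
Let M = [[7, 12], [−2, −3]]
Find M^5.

tr M = 4 and det M = 3, so the characteristic polynomial is λ² − (4)λ + (3) with roots 1 and 3.
Eigenvectors give P = [[−2, 3], [1, −1]] with P⁻¹ = [[1, 3], [1, 2]], and M = P·diag(1, 3)·P⁻¹.
Then M^5 = P·diag(1, 243)·P⁻¹ = [[−2, 729], [1, −243]] · [[1, 3], [1, 2]] = [[727, 1452], [−242, −483]].

[[727, 1452], [−242, −483]]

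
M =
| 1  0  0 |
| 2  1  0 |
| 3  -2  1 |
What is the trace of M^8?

3

M = I + N where N = [[0, 0, 0], [2, 0, 0], [3, -2, 0]] is strictly lower-triangular, so N^3 = 0.
(I + N)^8 = I + 8·N + 28·N^2 = [[1, 0, 0], [16, 1, 0], [-88, -16, 1]].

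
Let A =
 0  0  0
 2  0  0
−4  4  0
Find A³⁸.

[[0, 0, 0], [0, 0, 0], [0, 0, 0]]

A is strictly triangular, hence nilpotent: A³ = 0, so A³⁸ = 0.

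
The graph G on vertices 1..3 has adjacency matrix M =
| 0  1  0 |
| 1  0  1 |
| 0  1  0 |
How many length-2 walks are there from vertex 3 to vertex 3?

The number of length-2 walks from vertex 3 to vertex 3 is entry (3,3) of M², where M is the adjacency matrix.
M² = [[1, 0, 1], [0, 2, 0], [1, 0, 1]]

1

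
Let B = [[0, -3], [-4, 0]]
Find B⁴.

B² = [[12, 0], [0, 12]]
B³ = [[0, -36], [-48, 0]]
B⁴ = [[144, 0], [0, 144]]

[[144, 0], [0, 144]]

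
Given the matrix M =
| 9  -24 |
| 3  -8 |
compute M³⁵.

[[9, -24], [3, -8]]

M² = M (a projection; rank 1, trace 1), so M³⁵ = M.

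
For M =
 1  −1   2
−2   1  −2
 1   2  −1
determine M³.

M² = [[5, 2, 2], [−6, −1, −4], [−4, −1, −1]]
M³ = [[3, 1, 4], [−8, −3, −6], [−3, 1, −5]]

[[3, 1, 4], [−8, −3, −6], [−3, 1, −5]]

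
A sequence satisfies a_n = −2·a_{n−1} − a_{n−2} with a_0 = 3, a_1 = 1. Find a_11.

With companion matrix Q = [[−2, −1], [1, 0]], [a_n, a_{n−1}]ᵀ = Q·[a_{n−1}, a_{n−2}]ᵀ, so [a_11, a_10]ᵀ = Q^10·[a_1, a_0]ᵀ.
Q^10 = [[11, 10], [−10, −9]], giving [a_11, a_10]ᵀ = [[41], [−37]].

41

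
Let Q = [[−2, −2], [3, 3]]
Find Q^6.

Q² = Q (a projection; rank 1, trace 1), so Q^6 = Q.

[[−2, −2], [3, 3]]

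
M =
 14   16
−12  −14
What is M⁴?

tr M = 0 and det M = −4, so the characteristic polynomial is λ² − (0)λ + (−4) with roots 2 and −2.
Eigenvectors give P = [[4, −1], [−3, 1]] with P⁻¹ = [[1, 1], [3, 4]], and M = P·diag(2, −2)·P⁻¹.
Then M⁴ = P·diag(16, 16)·P⁻¹ = [[64, −16], [−48, 16]] · [[1, 1], [3, 4]] = [[16, 0], [0, 16]].

[[16, 0], [0, 16]]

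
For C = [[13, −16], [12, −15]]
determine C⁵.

tr C = −2 and det C = −3, so the characteristic polynomial is λ² − (−2)λ + (−3) with roots 1 and −3.
Eigenvectors give P = [[4, 1], [3, 1]] with P⁻¹ = [[1, −1], [−3, 4]], and C = P·diag(1, −3)·P⁻¹.
Then C⁵ = P·diag(1, −243)·P⁻¹ = [[4, −243], [3, −243]] · [[1, −1], [−3, 4]] = [[733, −976], [732, −975]].

[[733, −976], [732, −975]]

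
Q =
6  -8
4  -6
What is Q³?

[[24, -32], [16, -24]]

tr Q = 0 and det Q = -4, so the characteristic polynomial is λ² − (0)λ + (-4) with roots 2 and -2.
Eigenvectors give P = [[2, -1], [1, -1]] with P⁻¹ = [[1, -1], [1, -2]], and Q = P·diag(2, -2)·P⁻¹.
Then Q³ = P·diag(8, -8)·P⁻¹ = [[16, 8], [8, 8]] · [[1, -1], [1, -2]] = [[24, -32], [16, -24]].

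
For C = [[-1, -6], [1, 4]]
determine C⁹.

tr C = 3 and det C = 2, so the characteristic polynomial is λ² − (3)λ + (2) with roots 1 and 2.
Eigenvectors give P = [[3, -2], [-1, 1]] with P⁻¹ = [[1, 2], [1, 3]], and C = P·diag(1, 2)·P⁻¹.
Then C⁹ = P·diag(1, 512)·P⁻¹ = [[3, -1024], [-1, 512]] · [[1, 2], [1, 3]] = [[-1021, -3066], [511, 1534]].

[[-1021, -3066], [511, 1534]]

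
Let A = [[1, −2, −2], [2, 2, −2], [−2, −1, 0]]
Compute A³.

A² = [[1, −4, 2], [10, 2, −8], [−4, 2, 6]]
A³ = [[−11, −12, 6], [30, −8, −24], [−12, 6, 4]]

[[−11, −12, 6], [30, −8, −24], [−12, 6, 4]]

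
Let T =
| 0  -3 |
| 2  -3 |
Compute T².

[[-6, 9], [-6, 3]]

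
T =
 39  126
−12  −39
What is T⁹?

tr T = 0 and det T = −9, so the characteristic polynomial is λ² − (0)λ + (−9) with roots 3 and −3.
Eigenvectors give P = [[7, −3], [−2, 1]] with P⁻¹ = [[1, 3], [2, 7]], and T = P·diag(3, −3)·P⁻¹.
Then T⁹ = P·diag(19683, −19683)·P⁻¹ = [[137781, 59049], [−39366, −19683]] · [[1, 3], [2, 7]] = [[255879, 826686], [−78732, −255879]].

[[255879, 826686], [−78732, −255879]]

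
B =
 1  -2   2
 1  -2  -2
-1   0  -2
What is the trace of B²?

1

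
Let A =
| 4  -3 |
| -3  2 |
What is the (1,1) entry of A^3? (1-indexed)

154

A^2 = [[25, -18], [-18, 13]]
A^3 = [[154, -111], [-111, 80]]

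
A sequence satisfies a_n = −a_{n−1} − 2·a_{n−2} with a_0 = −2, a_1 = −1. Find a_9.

29

With companion matrix Q = [[−1, −2], [1, 0]], [a_n, a_{n−1}]ᵀ = Q·[a_{n−1}, a_{n−2}]ᵀ, so [a_9, a_8]ᵀ = Q^8·[a_1, a_0]ᵀ.
Q^8 = [[−17, −6], [3, −14]], giving [a_9, a_8]ᵀ = [[29], [25]].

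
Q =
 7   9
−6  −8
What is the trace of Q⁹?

tr Q = −1 and det Q = −2, so the characteristic polynomial is λ² − (−1)λ + (−2) with roots 1 and −2.
Eigenvectors give P = [[−3, −1], [2, 1]] with P⁻¹ = [[−1, −1], [2, 3]], and Q = P·diag(1, −2)·P⁻¹.
Then Q⁹ = P·diag(1, −512)·P⁻¹ = [[−3, 512], [2, −512]] · [[−1, −1], [2, 3]] = [[1027, 1539], [−1026, −1538]].

−511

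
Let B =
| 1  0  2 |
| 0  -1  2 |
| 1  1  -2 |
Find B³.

B² = [[3, 2, -2], [2, 3, -6], [-1, -3, 8]]
B³ = [[1, -4, 14], [-4, -9, 22], [7, 11, -24]]

[[1, -4, 14], [-4, -9, 22], [7, 11, -24]]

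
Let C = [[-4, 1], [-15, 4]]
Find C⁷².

C² = I (check: tr C = 0 and det C = -1), so C⁷² = I since 72 is even.

[[1, 0], [0, 1]]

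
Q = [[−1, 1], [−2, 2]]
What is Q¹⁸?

Q² = Q (a projection; rank 1, trace 1), so Q¹⁸ = Q.

[[−1, 1], [−2, 2]]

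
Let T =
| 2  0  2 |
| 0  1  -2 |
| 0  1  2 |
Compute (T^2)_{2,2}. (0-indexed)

2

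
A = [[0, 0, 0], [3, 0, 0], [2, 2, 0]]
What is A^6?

A is strictly triangular, hence nilpotent: A^3 = 0, so A^6 = 0.

[[0, 0, 0], [0, 0, 0], [0, 0, 0]]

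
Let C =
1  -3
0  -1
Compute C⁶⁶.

C² = I (check: tr C = 0 and det C = -1), so C⁶⁶ = I since 66 is even.

[[1, 0], [0, 1]]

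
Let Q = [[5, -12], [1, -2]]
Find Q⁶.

[[253, -756], [63, -188]]

tr Q = 3 and det Q = 2, so the characteristic polynomial is λ² − (3)λ + (2) with roots 1 and 2.
Eigenvectors give P = [[3, 4], [1, 1]] with P⁻¹ = [[-1, 4], [1, -3]], and Q = P·diag(1, 2)·P⁻¹.
Then Q⁶ = P·diag(1, 64)·P⁻¹ = [[3, 256], [1, 64]] · [[-1, 4], [1, -3]] = [[253, -756], [63, -188]].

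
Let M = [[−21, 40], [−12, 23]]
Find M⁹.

[[−98421, 196840], [−59052, 118103]]

tr M = 2 and det M = −3, so the characteristic polynomial is λ² − (2)λ + (−3) with roots 3 and −1.
Eigenvectors give P = [[−5, 2], [−3, 1]] with P⁻¹ = [[1, −2], [3, −5]], and M = P·diag(3, −1)·P⁻¹.
Then M⁹ = P·diag(19683, −1)·P⁻¹ = [[−98415, −2], [−59049, −1]] · [[1, −2], [3, −5]] = [[−98421, 196840], [−59052, 118103]].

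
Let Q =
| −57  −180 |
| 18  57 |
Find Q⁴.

tr Q = 0 and det Q = −9, so the characteristic polynomial is λ² − (0)λ + (−9) with roots −3 and 3.
Eigenvectors give P = [[10, −3], [−3, 1]] with P⁻¹ = [[1, 3], [3, 10]], and Q = P·diag(−3, 3)·P⁻¹.
Then Q⁴ = P·diag(81, 81)·P⁻¹ = [[810, −243], [−243, 81]] · [[1, 3], [3, 10]] = [[81, 0], [0, 81]].

[[81, 0], [0, 81]]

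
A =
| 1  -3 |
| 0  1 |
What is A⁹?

A = I + N where N = [[0, -3], [0, 0]] is strictly upper-triangular, so N² = 0.
(I + N)⁹ = I + 9·N = [[1, -27], [0, 1]].

[[1, -27], [0, 1]]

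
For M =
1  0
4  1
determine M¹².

M = I + N where N = [[0, 0], [4, 0]] is strictly lower-triangular, so N² = 0.
(I + N)¹² = I + 12·N = [[1, 0], [48, 1]].

[[1, 0], [48, 1]]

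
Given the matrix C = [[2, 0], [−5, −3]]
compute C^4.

[[16, 0], [65, 81]]

tr C = −1 and det C = −6, so the characteristic polynomial is λ² − (−1)λ + (−6) with roots 2 and −3.
Eigenvectors give P = [[−1, 0], [1, 1]] with P⁻¹ = [[−1, 0], [1, 1]], and C = P·diag(2, −3)·P⁻¹.
Then C^4 = P·diag(16, 81)·P⁻¹ = [[−16, 0], [16, 81]] · [[−1, 0], [1, 1]] = [[16, 0], [65, 81]].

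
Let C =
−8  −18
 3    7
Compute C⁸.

[[766, 1530], [−255, −509]]

tr C = −1 and det C = −2, so the characteristic polynomial is λ² − (−1)λ + (−2) with roots −2 and 1.
Eigenvectors give P = [[3, −2], [−1, 1]] with P⁻¹ = [[1, 2], [1, 3]], and C = P·diag(−2, 1)·P⁻¹.
Then C⁸ = P·diag(256, 1)·P⁻¹ = [[768, −2], [−256, 1]] · [[1, 2], [1, 3]] = [[766, 1530], [−255, −509]].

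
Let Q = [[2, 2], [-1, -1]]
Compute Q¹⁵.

[[2, 2], [-1, -1]]

Q² = Q (a projection; rank 1, trace 1), so Q¹⁵ = Q.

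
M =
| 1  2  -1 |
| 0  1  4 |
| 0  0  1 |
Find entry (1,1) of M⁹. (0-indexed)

1

M = I + N where N = [[0, 2, -1], [0, 0, 4], [0, 0, 0]] is strictly upper-triangular, so N³ = 0.
(I + N)⁹ = I + 9·N + 36·N² = [[1, 18, 279], [0, 1, 36], [0, 0, 1]].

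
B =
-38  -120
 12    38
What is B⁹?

tr B = 0 and det B = -4, so the characteristic polynomial is λ² − (0)λ + (-4) with roots -2 and 2.
Eigenvectors give P = [[-10, 3], [3, -1]] with P⁻¹ = [[-1, -3], [-3, -10]], and B = P·diag(-2, 2)·P⁻¹.
Then B⁹ = P·diag(-512, 512)·P⁻¹ = [[5120, 1536], [-1536, -512]] · [[-1, -3], [-3, -10]] = [[-9728, -30720], [3072, 9728]].

[[-9728, -30720], [3072, 9728]]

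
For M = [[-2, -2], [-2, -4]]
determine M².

[[8, 12], [12, 20]]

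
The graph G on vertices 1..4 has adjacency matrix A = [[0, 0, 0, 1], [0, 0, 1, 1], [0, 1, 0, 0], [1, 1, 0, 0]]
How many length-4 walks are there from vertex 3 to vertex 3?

2

The number of length-4 walks from vertex 3 to vertex 3 is entry (3,3) of A^4, where A is the adjacency matrix.
A^2 = [[1, 1, 0, 0], [1, 2, 0, 0], [0, 0, 1, 1], [0, 0, 1, 2]]
A^3 = [[0, 0, 1, 2], [0, 0, 2, 3], [1, 2, 0, 0], [2, 3, 0, 0]]
A^4 = [[2, 3, 0, 0], [3, 5, 0, 0], [0, 0, 2, 3], [0, 0, 3, 5]]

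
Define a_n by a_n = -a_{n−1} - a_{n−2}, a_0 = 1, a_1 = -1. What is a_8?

With companion matrix M = [[-1, -1], [1, 0]], [a_n, a_{n−1}]ᵀ = M·[a_{n−1}, a_{n−2}]ᵀ, so [a_8, a_7]ᵀ = M⁷·[a_1, a_0]ᵀ.
M⁷ = [[-1, -1], [1, 0]], giving [a_8, a_7]ᵀ = [[0], [-1]].

0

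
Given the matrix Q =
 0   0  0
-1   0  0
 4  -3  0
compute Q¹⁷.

[[0, 0, 0], [0, 0, 0], [0, 0, 0]]

Q is strictly triangular, hence nilpotent: Q³ = 0, so Q¹⁷ = 0.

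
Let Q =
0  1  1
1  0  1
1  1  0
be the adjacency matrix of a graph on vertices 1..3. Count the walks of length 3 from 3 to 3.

The number of length-3 walks from vertex 3 to vertex 3 is entry (3,3) of Q³, where Q is the adjacency matrix.
Q² = [[2, 1, 1], [1, 2, 1], [1, 1, 2]]
Q³ = [[2, 3, 3], [3, 2, 3], [3, 3, 2]]

2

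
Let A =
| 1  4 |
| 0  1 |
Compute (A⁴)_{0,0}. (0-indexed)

1

A = I + N where N = [[0, 4], [0, 0]] is strictly upper-triangular, so N² = 0.
(I + N)⁴ = I + 4·N = [[1, 16], [0, 1]].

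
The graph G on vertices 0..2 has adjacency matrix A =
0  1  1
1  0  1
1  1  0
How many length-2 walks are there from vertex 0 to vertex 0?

2

The number of length-2 walks from vertex 0 to vertex 0 is entry (0,0) of A², where A is the adjacency matrix.
A² = [[2, 1, 1], [1, 2, 1], [1, 1, 2]]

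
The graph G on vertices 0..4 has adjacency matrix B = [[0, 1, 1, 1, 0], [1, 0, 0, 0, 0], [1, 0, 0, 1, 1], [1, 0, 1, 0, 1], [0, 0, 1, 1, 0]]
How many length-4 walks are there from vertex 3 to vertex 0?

The number of length-4 walks from vertex 3 to vertex 0 is entry (3,0) of B^4, where B is the adjacency matrix.
B^2 = [[3, 0, 1, 1, 2], [0, 1, 1, 1, 0], [1, 1, 3, 2, 1], [1, 1, 2, 3, 1], [2, 0, 1, 1, 2]]
B^3 = [[2, 3, 6, 6, 2], [3, 0, 1, 1, 2], [6, 1, 4, 5, 5], [6, 1, 5, 4, 5], [2, 2, 5, 5, 2]]
B^4 = [[15, 2, 10, 10, 12], [2, 3, 6, 6, 2], [10, 6, 16, 15, 9], [10, 6, 15, 16, 9], [12, 2, 9, 9, 10]]

10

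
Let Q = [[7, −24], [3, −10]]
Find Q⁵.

tr Q = −3 and det Q = 2, so the characteristic polynomial is λ² − (−3)λ + (2) with roots −1 and −2.
Eigenvectors give P = [[−3, −8], [−1, −3]] with P⁻¹ = [[−3, 8], [1, −3]], and Q = P·diag(−1, −2)·P⁻¹.
Then Q⁵ = P·diag(−1, −32)·P⁻¹ = [[3, 256], [1, 96]] · [[−3, 8], [1, −3]] = [[247, −744], [93, −280]].

[[247, −744], [93, −280]]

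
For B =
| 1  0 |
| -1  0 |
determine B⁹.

[[1, 0], [-1, 0]]

B² = B (a projection; rank 1, trace 1), so B⁹ = B.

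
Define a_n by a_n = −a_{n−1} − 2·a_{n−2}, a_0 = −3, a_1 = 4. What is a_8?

54

With companion matrix M = [[−1, −2], [1, 0]], [a_n, a_{n−1}]ᵀ = M·[a_{n−1}, a_{n−2}]ᵀ, so [a_8, a_7]ᵀ = M⁷·[a_1, a_0]ᵀ.
M⁷ = [[3, −14], [7, 10]], giving [a_8, a_7]ᵀ = [[54], [−2]].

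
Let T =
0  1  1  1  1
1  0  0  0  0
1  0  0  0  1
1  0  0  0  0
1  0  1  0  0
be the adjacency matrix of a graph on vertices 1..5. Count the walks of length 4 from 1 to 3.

7

The number of length-4 walks from vertex 1 to vertex 3 is entry (1,3) of T^4, where T is the adjacency matrix.
T^2 = [[4, 0, 1, 0, 1], [0, 1, 1, 1, 1], [1, 1, 2, 1, 1], [0, 1, 1, 1, 1], [1, 1, 1, 1, 2]]
T^3 = [[2, 4, 5, 4, 5], [4, 0, 1, 0, 1], [5, 1, 2, 1, 3], [4, 0, 1, 0, 1], [5, 1, 3, 1, 2]]
T^4 = [[18, 2, 7, 2, 7], [2, 4, 5, 4, 5], [7, 5, 8, 5, 7], [2, 4, 5, 4, 5], [7, 5, 7, 5, 8]]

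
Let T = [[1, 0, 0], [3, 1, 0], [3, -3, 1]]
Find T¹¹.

[[1, 0, 0], [33, 1, 0], [-462, -33, 1]]

T = I + N where N = [[0, 0, 0], [3, 0, 0], [3, -3, 0]] is strictly lower-triangular, so N³ = 0.
(I + N)¹¹ = I + 11·N + 55·N² = [[1, 0, 0], [33, 1, 0], [-462, -33, 1]].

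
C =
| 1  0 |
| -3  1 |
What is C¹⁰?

C = I + N where N = [[0, 0], [-3, 0]] is strictly lower-triangular, so N² = 0.
(I + N)¹⁰ = I + 10·N = [[1, 0], [-30, 1]].

[[1, 0], [-30, 1]]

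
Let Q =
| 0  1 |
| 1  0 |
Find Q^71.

Q² = I (check: tr Q = 0 and det Q = −1), so Q^71 = Q since 71 is odd.

[[0, 1], [1, 0]]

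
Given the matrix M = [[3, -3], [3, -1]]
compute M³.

[[-18, 6], [-6, -10]]

M² = [[0, -6], [6, -8]]
M³ = [[-18, 6], [-6, -10]]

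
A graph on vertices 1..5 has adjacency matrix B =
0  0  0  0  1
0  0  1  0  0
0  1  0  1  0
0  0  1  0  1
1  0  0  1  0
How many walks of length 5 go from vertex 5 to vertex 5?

0

The number of length-5 walks from vertex 5 to vertex 5 is entry (5,5) of B⁵, where B is the adjacency matrix.
B² = [[1, 0, 0, 1, 0], [0, 1, 0, 1, 0], [0, 0, 2, 0, 1], [1, 1, 0, 2, 0], [0, 0, 1, 0, 2]]
B³ = [[0, 0, 1, 0, 2], [0, 0, 2, 0, 1], [1, 2, 0, 3, 0], [0, 0, 3, 0, 3], [2, 1, 0, 3, 0]]
B⁴ = [[2, 1, 0, 3, 0], [1, 2, 0, 3, 0], [0, 0, 5, 0, 4], [3, 3, 0, 6, 0], [0, 0, 4, 0, 5]]
B⁵ = [[0, 0, 4, 0, 5], [0, 0, 5, 0, 4], [4, 5, 0, 9, 0], [0, 0, 9, 0, 9], [5, 4, 0, 9, 0]]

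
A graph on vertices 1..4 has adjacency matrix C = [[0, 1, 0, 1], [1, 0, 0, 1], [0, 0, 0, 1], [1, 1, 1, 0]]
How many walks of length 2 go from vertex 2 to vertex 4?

1

The number of length-2 walks from vertex 2 to vertex 4 is entry (2,4) of C^2, where C is the adjacency matrix.
C^2 = [[2, 1, 1, 1], [1, 2, 1, 1], [1, 1, 1, 0], [1, 1, 0, 3]]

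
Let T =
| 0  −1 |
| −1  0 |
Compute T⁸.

T² = I (check: tr T = 0 and det T = −1), so T⁸ = I since 8 is even.

[[1, 0], [0, 1]]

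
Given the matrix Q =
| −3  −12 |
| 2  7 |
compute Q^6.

tr Q = 4 and det Q = 3, so the characteristic polynomial is λ² − (4)λ + (3) with roots 1 and 3.
Eigenvectors give P = [[3, −2], [−1, 1]] with P⁻¹ = [[1, 2], [1, 3]], and Q = P·diag(1, 3)·P⁻¹.
Then Q^6 = P·diag(1, 729)·P⁻¹ = [[3, −1458], [−1, 729]] · [[1, 2], [1, 3]] = [[−1455, −4368], [728, 2185]].

[[−1455, −4368], [728, 2185]]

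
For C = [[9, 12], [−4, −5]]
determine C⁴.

[[321, 480], [−160, −239]]

tr C = 4 and det C = 3, so the characteristic polynomial is λ² − (4)λ + (3) with roots 1 and 3.
Eigenvectors give P = [[−3, −2], [2, 1]] with P⁻¹ = [[1, 2], [−2, −3]], and C = P·diag(1, 3)·P⁻¹.
Then C⁴ = P·diag(1, 81)·P⁻¹ = [[−3, −162], [2, 81]] · [[1, 2], [−2, −3]] = [[321, 480], [−160, −239]].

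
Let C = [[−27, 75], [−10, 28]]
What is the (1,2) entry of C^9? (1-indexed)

tr C = 1 and det C = −6, so the characteristic polynomial is λ² − (1)λ + (−6) with roots −2 and 3.
Eigenvectors give P = [[3, −5], [1, −2]] with P⁻¹ = [[2, −5], [1, −3]], and C = P·diag(−2, 3)·P⁻¹.
Then C^9 = P·diag(−512, 19683)·P⁻¹ = [[−1536, −98415], [−512, −39366]] · [[2, −5], [1, −3]] = [[−101487, 302925], [−40390, 120658]].

302925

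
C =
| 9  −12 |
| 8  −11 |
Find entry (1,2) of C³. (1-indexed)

−84

tr C = −2 and det C = −3, so the characteristic polynomial is λ² − (−2)λ + (−3) with roots 1 and −3.
Eigenvectors give P = [[3, 1], [2, 1]] with P⁻¹ = [[1, −1], [−2, 3]], and C = P·diag(1, −3)·P⁻¹.
Then C³ = P·diag(1, −27)·P⁻¹ = [[3, −27], [2, −27]] · [[1, −1], [−2, 3]] = [[57, −84], [56, −83]].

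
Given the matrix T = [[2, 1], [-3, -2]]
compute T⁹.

[[2, 1], [-3, -2]]

T² = I (check: tr T = 0 and det T = -1), so T⁹ = T since 9 is odd.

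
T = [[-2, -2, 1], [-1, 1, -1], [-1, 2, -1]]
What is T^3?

[[-13, -8, 2], [-4, -5, 2], [-2, -4, 1]]

T^2 = [[5, 4, -1], [2, 1, -1], [1, 2, -2]]
T^3 = [[-13, -8, 2], [-4, -5, 2], [-2, -4, 1]]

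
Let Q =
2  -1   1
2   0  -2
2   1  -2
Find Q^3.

Q^2 = [[4, -1, 2], [0, -4, 6], [2, -4, 4]]
Q^3 = [[10, -2, 2], [4, 6, -4], [4, 2, 2]]

[[10, -2, 2], [4, 6, -4], [4, 2, 2]]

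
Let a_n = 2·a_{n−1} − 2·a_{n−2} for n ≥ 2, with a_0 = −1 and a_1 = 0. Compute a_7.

With companion matrix C = [[2, −2], [1, 0]], [a_n, a_{n−1}]ᵀ = C·[a_{n−1}, a_{n−2}]ᵀ, so [a_7, a_6]ᵀ = C⁶·[a_1, a_0]ᵀ.
C⁶ = [[−8, 16], [−8, 8]], giving [a_7, a_6]ᵀ = [[−16], [−8]].

−16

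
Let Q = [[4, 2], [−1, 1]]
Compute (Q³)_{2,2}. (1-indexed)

tr Q = 5 and det Q = 6, so the characteristic polynomial is λ² − (5)λ + (6) with roots 2 and 3.
Eigenvectors give P = [[−1, 2], [1, −1]] with P⁻¹ = [[1, 2], [1, 1]], and Q = P·diag(2, 3)·P⁻¹.
Then Q³ = P·diag(8, 27)·P⁻¹ = [[−8, 54], [8, −27]] · [[1, 2], [1, 1]] = [[46, 38], [−19, −11]].

−11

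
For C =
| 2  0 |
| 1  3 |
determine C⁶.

[[64, 0], [665, 729]]

tr C = 5 and det C = 6, so the characteristic polynomial is λ² − (5)λ + (6) with roots 3 and 2.
Eigenvectors give P = [[0, -1], [-1, 1]] with P⁻¹ = [[-1, -1], [-1, 0]], and C = P·diag(3, 2)·P⁻¹.
Then C⁶ = P·diag(729, 64)·P⁻¹ = [[0, -64], [-729, 64]] · [[-1, -1], [-1, 0]] = [[64, 0], [665, 729]].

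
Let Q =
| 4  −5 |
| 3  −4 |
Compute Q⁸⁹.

Q² = I (check: tr Q = 0 and det Q = −1), so Q⁸⁹ = Q since 89 is odd.

[[4, −5], [3, −4]]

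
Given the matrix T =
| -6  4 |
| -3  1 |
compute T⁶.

tr T = -5 and det T = 6, so the characteristic polynomial is λ² − (-5)λ + (6) with roots -2 and -3.
Eigenvectors give P = [[-1, 4], [-1, 3]] with P⁻¹ = [[3, -4], [1, -1]], and T = P·diag(-2, -3)·P⁻¹.
Then T⁶ = P·diag(64, 729)·P⁻¹ = [[-64, 2916], [-64, 2187]] · [[3, -4], [1, -1]] = [[2724, -2660], [1995, -1931]].

[[2724, -2660], [1995, -1931]]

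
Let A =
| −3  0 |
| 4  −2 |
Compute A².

[[9, 0], [−20, 4]]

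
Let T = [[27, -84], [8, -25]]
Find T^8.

tr T = 2 and det T = -3, so the characteristic polynomial is λ² − (2)λ + (-3) with roots 3 and -1.
Eigenvectors give P = [[7, -3], [2, -1]] with P⁻¹ = [[1, -3], [2, -7]], and T = P·diag(3, -1)·P⁻¹.
Then T^8 = P·diag(6561, 1)·P⁻¹ = [[45927, -3], [13122, -1]] · [[1, -3], [2, -7]] = [[45921, -137760], [13120, -39359]].

[[45921, -137760], [13120, -39359]]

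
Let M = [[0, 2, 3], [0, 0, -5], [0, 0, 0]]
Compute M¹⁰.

M is strictly triangular, hence nilpotent: M³ = 0, so M¹⁰ = 0.

[[0, 0, 0], [0, 0, 0], [0, 0, 0]]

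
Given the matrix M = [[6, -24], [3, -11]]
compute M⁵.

[[1656, -5064], [633, -1931]]

tr M = -5 and det M = 6, so the characteristic polynomial is λ² − (-5)λ + (6) with roots -3 and -2.
Eigenvectors give P = [[8, 3], [3, 1]] with P⁻¹ = [[-1, 3], [3, -8]], and M = P·diag(-3, -2)·P⁻¹.
Then M⁵ = P·diag(-243, -32)·P⁻¹ = [[-1944, -96], [-729, -32]] · [[-1, 3], [3, -8]] = [[1656, -5064], [633, -1931]].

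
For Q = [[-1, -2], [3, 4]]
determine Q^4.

Q^2 = [[-5, -6], [9, 10]]
Q^3 = [[-13, -14], [21, 22]]
Q^4 = [[-29, -30], [45, 46]]

[[-29, -30], [45, 46]]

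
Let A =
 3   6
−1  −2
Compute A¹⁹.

A² = A (a projection; rank 1, trace 1), so A¹⁹ = A.

[[3, 6], [−1, −2]]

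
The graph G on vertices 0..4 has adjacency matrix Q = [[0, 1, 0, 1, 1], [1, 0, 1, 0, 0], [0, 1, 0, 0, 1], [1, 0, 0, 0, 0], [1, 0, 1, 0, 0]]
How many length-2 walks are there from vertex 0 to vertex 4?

The number of length-2 walks from vertex 0 to vertex 4 is entry (0,4) of Q², where Q is the adjacency matrix.
Q² = [[3, 0, 2, 0, 0], [0, 2, 0, 1, 2], [2, 0, 2, 0, 0], [0, 1, 0, 1, 1], [0, 2, 0, 1, 2]]

0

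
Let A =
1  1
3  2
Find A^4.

[[43, 33], [99, 76]]

A^2 = [[4, 3], [9, 7]]
A^3 = [[13, 10], [30, 23]]
A^4 = [[43, 33], [99, 76]]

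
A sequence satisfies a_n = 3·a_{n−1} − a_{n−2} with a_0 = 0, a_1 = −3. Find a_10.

−20295

With companion matrix Q = [[3, −1], [1, 0]], [a_n, a_{n−1}]ᵀ = Q·[a_{n−1}, a_{n−2}]ᵀ, so [a_10, a_9]ᵀ = Q⁹·[a_1, a_0]ᵀ.
Q⁹ = [[6765, −2584], [2584, −987]], giving [a_10, a_9]ᵀ = [[−20295], [−7752]].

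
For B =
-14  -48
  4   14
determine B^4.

[[16, 0], [0, 16]]

tr B = 0 and det B = -4, so the characteristic polynomial is λ² − (0)λ + (-4) with roots -2 and 2.
Eigenvectors give P = [[4, -3], [-1, 1]] with P⁻¹ = [[1, 3], [1, 4]], and B = P·diag(-2, 2)·P⁻¹.
Then B^4 = P·diag(16, 16)·P⁻¹ = [[64, -48], [-16, 16]] · [[1, 3], [1, 4]] = [[16, 0], [0, 16]].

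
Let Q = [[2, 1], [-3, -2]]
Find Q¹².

Q² = I (check: tr Q = 0 and det Q = -1), so Q¹² = I since 12 is even.

[[1, 0], [0, 1]]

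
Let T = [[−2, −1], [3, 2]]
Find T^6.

T² = I (check: tr T = 0 and det T = −1), so T^6 = I since 6 is even.

[[1, 0], [0, 1]]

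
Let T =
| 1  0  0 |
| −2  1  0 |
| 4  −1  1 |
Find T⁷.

[[1, 0, 0], [−14, 1, 0], [70, −7, 1]]

T = I + N where N = [[0, 0, 0], [−2, 0, 0], [4, −1, 0]] is strictly lower-triangular, so N³ = 0.
(I + N)⁷ = I + 7·N + 21·N² = [[1, 0, 0], [−14, 1, 0], [70, −7, 1]].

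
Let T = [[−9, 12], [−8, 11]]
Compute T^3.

tr T = 2 and det T = −3, so the characteristic polynomial is λ² − (2)λ + (−3) with roots 3 and −1.
Eigenvectors give P = [[−1, −3], [−1, −2]] with P⁻¹ = [[2, −3], [−1, 1]], and T = P·diag(3, −1)·P⁻¹.
Then T^3 = P·diag(27, −1)·P⁻¹ = [[−27, 3], [−27, 2]] · [[2, −3], [−1, 1]] = [[−57, 84], [−56, 83]].

[[−57, 84], [−56, 83]]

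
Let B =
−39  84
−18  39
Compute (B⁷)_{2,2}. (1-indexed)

28431

tr B = 0 and det B = −9, so the characteristic polynomial is λ² − (0)λ + (−9) with roots −3 and 3.
Eigenvectors give P = [[7, 2], [3, 1]] with P⁻¹ = [[1, −2], [−3, 7]], and B = P·diag(−3, 3)·P⁻¹.
Then B⁷ = P·diag(−2187, 2187)·P⁻¹ = [[−15309, 4374], [−6561, 2187]] · [[1, −2], [−3, 7]] = [[−28431, 61236], [−13122, 28431]].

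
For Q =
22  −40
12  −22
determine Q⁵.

tr Q = 0 and det Q = −4, so the characteristic polynomial is λ² − (0)λ + (−4) with roots 2 and −2.
Eigenvectors give P = [[2, −5], [1, −3]] with P⁻¹ = [[3, −5], [1, −2]], and Q = P·diag(2, −2)·P⁻¹.
Then Q⁵ = P·diag(32, −32)·P⁻¹ = [[64, 160], [32, 96]] · [[3, −5], [1, −2]] = [[352, −640], [192, −352]].

[[352, −640], [192, −352]]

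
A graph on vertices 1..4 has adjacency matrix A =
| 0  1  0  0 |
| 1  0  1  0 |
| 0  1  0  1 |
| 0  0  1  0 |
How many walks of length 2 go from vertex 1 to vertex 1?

The number of length-2 walks from vertex 1 to vertex 1 is entry (1,1) of A², where A is the adjacency matrix.
A² = [[1, 0, 1, 0], [0, 2, 0, 1], [1, 0, 2, 0], [0, 1, 0, 1]]

1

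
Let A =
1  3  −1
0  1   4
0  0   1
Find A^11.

A = I + N where N = [[0, 3, −1], [0, 0, 4], [0, 0, 0]] is strictly upper-triangular, so N^3 = 0.
(I + N)^11 = I + 11·N + 55·N^2 = [[1, 33, 649], [0, 1, 44], [0, 0, 1]].

[[1, 33, 649], [0, 1, 44], [0, 0, 1]]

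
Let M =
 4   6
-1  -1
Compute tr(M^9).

tr M = 3 and det M = 2, so the characteristic polynomial is λ² − (3)λ + (2) with roots 1 and 2.
Eigenvectors give P = [[-2, 3], [1, -1]] with P⁻¹ = [[1, 3], [1, 2]], and M = P·diag(1, 2)·P⁻¹.
Then M^9 = P·diag(1, 512)·P⁻¹ = [[-2, 1536], [1, -512]] · [[1, 3], [1, 2]] = [[1534, 3066], [-511, -1021]].

513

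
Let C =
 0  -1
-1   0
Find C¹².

C² = I (check: tr C = 0 and det C = -1), so C¹² = I since 12 is even.

[[1, 0], [0, 1]]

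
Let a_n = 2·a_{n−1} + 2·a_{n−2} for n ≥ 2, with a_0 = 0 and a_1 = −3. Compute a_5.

−132

With companion matrix T = [[2, 2], [1, 0]], [a_n, a_{n−1}]ᵀ = T·[a_{n−1}, a_{n−2}]ᵀ, so [a_5, a_4]ᵀ = T⁴·[a_1, a_0]ᵀ.
T⁴ = [[44, 32], [16, 12]], giving [a_5, a_4]ᵀ = [[−132], [−48]].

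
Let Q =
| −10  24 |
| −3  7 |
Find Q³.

[[−64, 168], [−21, 55]]

tr Q = −3 and det Q = 2, so the characteristic polynomial is λ² − (−3)λ + (2) with roots −1 and −2.
Eigenvectors give P = [[8, 3], [3, 1]] with P⁻¹ = [[−1, 3], [3, −8]], and Q = P·diag(−1, −2)·P⁻¹.
Then Q³ = P·diag(−1, −8)·P⁻¹ = [[−8, −24], [−3, −8]] · [[−1, 3], [3, −8]] = [[−64, 168], [−21, 55]].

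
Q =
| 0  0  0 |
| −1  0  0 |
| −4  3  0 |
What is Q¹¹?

[[0, 0, 0], [0, 0, 0], [0, 0, 0]]

Q is strictly triangular, hence nilpotent: Q³ = 0, so Q¹¹ = 0.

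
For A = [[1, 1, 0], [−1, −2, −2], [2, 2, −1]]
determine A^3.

[[−3, −2, 4], [10, 11, −4], [−4, 0, 11]]

A^2 = [[0, −1, −2], [−3, −1, 6], [−2, −4, −3]]
A^3 = [[−3, −2, 4], [10, 11, −4], [−4, 0, 11]]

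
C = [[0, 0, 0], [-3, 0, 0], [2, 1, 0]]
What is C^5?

C is strictly triangular, hence nilpotent: C^3 = 0, so C^5 = 0.

[[0, 0, 0], [0, 0, 0], [0, 0, 0]]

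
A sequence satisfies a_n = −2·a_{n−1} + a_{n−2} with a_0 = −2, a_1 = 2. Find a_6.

−198

With companion matrix T = [[−2, 1], [1, 0]], [a_n, a_{n−1}]ᵀ = T·[a_{n−1}, a_{n−2}]ᵀ, so [a_6, a_5]ᵀ = T⁵·[a_1, a_0]ᵀ.
T⁵ = [[−70, 29], [29, −12]], giving [a_6, a_5]ᵀ = [[−198], [82]].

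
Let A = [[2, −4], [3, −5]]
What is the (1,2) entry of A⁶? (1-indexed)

tr A = −3 and det A = 2, so the characteristic polynomial is λ² − (−3)λ + (2) with roots −2 and −1.
Eigenvectors give P = [[1, 4], [1, 3]] with P⁻¹ = [[−3, 4], [1, −1]], and A = P·diag(−2, −1)·P⁻¹.
Then A⁶ = P·diag(64, 1)·P⁻¹ = [[64, 4], [64, 3]] · [[−3, 4], [1, −1]] = [[−188, 252], [−189, 253]].

252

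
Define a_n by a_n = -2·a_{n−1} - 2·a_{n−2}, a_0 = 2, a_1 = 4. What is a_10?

With companion matrix T = [[-2, -2], [1, 0]], [a_n, a_{n−1}]ᵀ = T·[a_{n−1}, a_{n−2}]ᵀ, so [a_10, a_9]ᵀ = T⁹·[a_1, a_0]ᵀ.
T⁹ = [[-32, -32], [16, 0]], giving [a_10, a_9]ᵀ = [[-192], [64]].

-192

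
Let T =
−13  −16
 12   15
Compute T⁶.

tr T = 2 and det T = −3, so the characteristic polynomial is λ² − (2)λ + (−3) with roots 3 and −1.
Eigenvectors give P = [[−1, 4], [1, −3]] with P⁻¹ = [[3, 4], [1, 1]], and T = P·diag(3, −1)·P⁻¹.
Then T⁶ = P·diag(729, 1)·P⁻¹ = [[−729, 4], [729, −3]] · [[3, 4], [1, 1]] = [[−2183, −2912], [2184, 2913]].

[[−2183, −2912], [2184, 2913]]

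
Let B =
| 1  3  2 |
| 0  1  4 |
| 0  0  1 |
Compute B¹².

[[1, 36, 816], [0, 1, 48], [0, 0, 1]]

B = I + N where N = [[0, 3, 2], [0, 0, 4], [0, 0, 0]] is strictly upper-triangular, so N³ = 0.
(I + N)¹² = I + 12·N + 66·N² = [[1, 36, 816], [0, 1, 48], [0, 0, 1]].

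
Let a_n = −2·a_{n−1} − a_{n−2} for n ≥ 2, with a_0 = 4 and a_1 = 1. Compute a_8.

With companion matrix A = [[−2, −1], [1, 0]], [a_n, a_{n−1}]ᵀ = A·[a_{n−1}, a_{n−2}]ᵀ, so [a_8, a_7]ᵀ = A⁷·[a_1, a_0]ᵀ.
A⁷ = [[−8, −7], [7, 6]], giving [a_8, a_7]ᵀ = [[−36], [31]].

−36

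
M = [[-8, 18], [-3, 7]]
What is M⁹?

tr M = -1 and det M = -2, so the characteristic polynomial is λ² − (-1)λ + (-2) with roots -2 and 1.
Eigenvectors give P = [[-3, -2], [-1, -1]] with P⁻¹ = [[-1, 2], [1, -3]], and M = P·diag(-2, 1)·P⁻¹.
Then M⁹ = P·diag(-512, 1)·P⁻¹ = [[1536, -2], [512, -1]] · [[-1, 2], [1, -3]] = [[-1538, 3078], [-513, 1027]].

[[-1538, 3078], [-513, 1027]]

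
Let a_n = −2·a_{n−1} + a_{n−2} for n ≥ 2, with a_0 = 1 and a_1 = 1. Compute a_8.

With companion matrix A = [[−2, 1], [1, 0]], [a_n, a_{n−1}]ᵀ = A·[a_{n−1}, a_{n−2}]ᵀ, so [a_8, a_7]ᵀ = A⁷·[a_1, a_0]ᵀ.
A⁷ = [[−408, 169], [169, −70]], giving [a_8, a_7]ᵀ = [[−239], [99]].

−239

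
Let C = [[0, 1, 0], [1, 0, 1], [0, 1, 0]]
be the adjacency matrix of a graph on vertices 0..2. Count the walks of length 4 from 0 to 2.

The number of length-4 walks from vertex 0 to vertex 2 is entry (0,2) of C⁴, where C is the adjacency matrix.
C² = [[1, 0, 1], [0, 2, 0], [1, 0, 1]]
C³ = [[0, 2, 0], [2, 0, 2], [0, 2, 0]]
C⁴ = [[2, 0, 2], [0, 4, 0], [2, 0, 2]]

2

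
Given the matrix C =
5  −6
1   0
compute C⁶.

[[2059, −3990], [665, −1266]]

tr C = 5 and det C = 6, so the characteristic polynomial is λ² − (5)λ + (6) with roots 2 and 3.
Eigenvectors give P = [[−2, 3], [−1, 1]] with P⁻¹ = [[1, −3], [1, −2]], and C = P·diag(2, 3)·P⁻¹.
Then C⁶ = P·diag(64, 729)·P⁻¹ = [[−128, 2187], [−64, 729]] · [[1, −3], [1, −2]] = [[2059, −3990], [665, −1266]].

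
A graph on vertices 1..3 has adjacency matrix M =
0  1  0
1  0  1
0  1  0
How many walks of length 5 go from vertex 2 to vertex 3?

4

The number of length-5 walks from vertex 2 to vertex 3 is entry (2,3) of M^5, where M is the adjacency matrix.
M^2 = [[1, 0, 1], [0, 2, 0], [1, 0, 1]]
M^3 = [[0, 2, 0], [2, 0, 2], [0, 2, 0]]
M^4 = [[2, 0, 2], [0, 4, 0], [2, 0, 2]]
M^5 = [[0, 4, 0], [4, 0, 4], [0, 4, 0]]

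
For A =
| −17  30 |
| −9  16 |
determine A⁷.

tr A = −1 and det A = −2, so the characteristic polynomial is λ² − (−1)λ + (−2) with roots −2 and 1.
Eigenvectors give P = [[2, 5], [1, 3]] with P⁻¹ = [[3, −5], [−1, 2]], and A = P·diag(−2, 1)·P⁻¹.
Then A⁷ = P·diag(−128, 1)·P⁻¹ = [[−256, 5], [−128, 3]] · [[3, −5], [−1, 2]] = [[−773, 1290], [−387, 646]].

[[−773, 1290], [−387, 646]]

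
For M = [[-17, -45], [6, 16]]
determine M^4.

[[91, 225], [-30, -74]]

tr M = -1 and det M = -2, so the characteristic polynomial is λ² − (-1)λ + (-2) with roots -2 and 1.
Eigenvectors give P = [[3, -5], [-1, 2]] with P⁻¹ = [[2, 5], [1, 3]], and M = P·diag(-2, 1)·P⁻¹.
Then M^4 = P·diag(16, 1)·P⁻¹ = [[48, -5], [-16, 2]] · [[2, 5], [1, 3]] = [[91, 225], [-30, -74]].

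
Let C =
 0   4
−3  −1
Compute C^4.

[[132, 92], [−69, 109]]

C^2 = [[−12, −4], [3, −11]]
C^3 = [[12, −44], [33, 23]]
C^4 = [[132, 92], [−69, 109]]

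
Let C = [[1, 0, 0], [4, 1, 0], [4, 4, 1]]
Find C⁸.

[[1, 0, 0], [32, 1, 0], [480, 32, 1]]

C = I + N where N = [[0, 0, 0], [4, 0, 0], [4, 4, 0]] is strictly lower-triangular, so N³ = 0.
(I + N)⁸ = I + 8·N + 28·N² = [[1, 0, 0], [32, 1, 0], [480, 32, 1]].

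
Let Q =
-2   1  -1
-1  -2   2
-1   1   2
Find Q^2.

[[4, -5, 2], [2, 5, 1], [-1, -1, 7]]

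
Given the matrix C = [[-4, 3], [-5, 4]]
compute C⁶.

[[1, 0], [0, 1]]

C² = I (check: tr C = 0 and det C = -1), so C⁶ = I since 6 is even.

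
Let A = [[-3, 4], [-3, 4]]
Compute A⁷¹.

A² = A (a projection; rank 1, trace 1), so A⁷¹ = A.

[[-3, 4], [-3, 4]]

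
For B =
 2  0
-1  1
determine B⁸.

[[256, 0], [-255, 1]]

tr B = 3 and det B = 2, so the characteristic polynomial is λ² − (3)λ + (2) with roots 1 and 2.
Eigenvectors give P = [[0, -1], [1, 1]] with P⁻¹ = [[1, 1], [-1, 0]], and B = P·diag(1, 2)·P⁻¹.
Then B⁸ = P·diag(1, 256)·P⁻¹ = [[0, -256], [1, 256]] · [[1, 1], [-1, 0]] = [[256, 0], [-255, 1]].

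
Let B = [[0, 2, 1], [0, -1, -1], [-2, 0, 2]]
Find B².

[[-2, -2, 0], [2, 1, -1], [-4, -4, 2]]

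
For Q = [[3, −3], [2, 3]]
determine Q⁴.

Q² = [[3, −18], [12, 3]]
Q³ = [[−27, −63], [42, −27]]
Q⁴ = [[−207, −108], [72, −207]]

[[−207, −108], [72, −207]]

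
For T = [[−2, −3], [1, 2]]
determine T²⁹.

T² = I (check: tr T = 0 and det T = −1), so T²⁹ = T since 29 is odd.

[[−2, −3], [1, 2]]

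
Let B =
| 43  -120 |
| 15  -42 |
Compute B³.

tr B = 1 and det B = -6, so the characteristic polynomial is λ² − (1)λ + (-6) with roots -2 and 3.
Eigenvectors give P = [[-8, -3], [-3, -1]] with P⁻¹ = [[1, -3], [-3, 8]], and B = P·diag(-2, 3)·P⁻¹.
Then B³ = P·diag(-8, 27)·P⁻¹ = [[64, -81], [24, -27]] · [[1, -3], [-3, 8]] = [[307, -840], [105, -288]].

[[307, -840], [105, -288]]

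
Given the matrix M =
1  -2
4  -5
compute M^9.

[[19681, -19682], [39364, -39365]]

tr M = -4 and det M = 3, so the characteristic polynomial is λ² − (-4)λ + (3) with roots -1 and -3.
Eigenvectors give P = [[1, -1], [1, -2]] with P⁻¹ = [[2, -1], [1, -1]], and M = P·diag(-1, -3)·P⁻¹.
Then M^9 = P·diag(-1, -19683)·P⁻¹ = [[-1, 19683], [-1, 39366]] · [[2, -1], [1, -1]] = [[19681, -19682], [39364, -39365]].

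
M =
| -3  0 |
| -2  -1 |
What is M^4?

tr M = -4 and det M = 3, so the characteristic polynomial is λ² − (-4)λ + (3) with roots -1 and -3.
Eigenvectors give P = [[0, -1], [1, -1]] with P⁻¹ = [[-1, 1], [-1, 0]], and M = P·diag(-1, -3)·P⁻¹.
Then M^4 = P·diag(1, 81)·P⁻¹ = [[0, -81], [1, -81]] · [[-1, 1], [-1, 0]] = [[81, 0], [80, 1]].

[[81, 0], [80, 1]]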